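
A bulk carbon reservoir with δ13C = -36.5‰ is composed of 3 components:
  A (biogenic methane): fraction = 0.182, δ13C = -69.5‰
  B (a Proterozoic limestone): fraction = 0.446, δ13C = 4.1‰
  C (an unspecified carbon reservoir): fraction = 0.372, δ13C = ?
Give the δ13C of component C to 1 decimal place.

-69.0‰

Isotope mass balance: δ_bulk = Σ fᵢ·δᵢ.
-36.5 = 0.182×(-69.5) + 0.446×(4.1) + 0.372×δ_C
0.372·δ_C = -36.5 − (-10.820) = -25.680
δ_C = -25.680 / 0.372 = -69.03‰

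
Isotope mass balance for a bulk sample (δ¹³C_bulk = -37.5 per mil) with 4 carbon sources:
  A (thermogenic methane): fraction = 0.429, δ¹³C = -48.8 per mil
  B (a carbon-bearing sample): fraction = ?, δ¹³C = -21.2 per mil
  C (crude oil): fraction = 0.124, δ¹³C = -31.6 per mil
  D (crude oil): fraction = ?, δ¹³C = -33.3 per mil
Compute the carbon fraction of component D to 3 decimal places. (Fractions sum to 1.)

Let f_D and f_B be the unknown fractions; fractions sum to 1 so f_D + f_B = 0.447.
Mass balance: Σ fᵢ·δᵢ = δ_bulk ⇒ f_D·(-33.3) + f_B·(-21.2) = -37.5 − (-24.854) = -12.646
Substitute f_B = 0.447 − f_D:
f_D·(-33.3 − -21.2) = -12.646 − 0.447×(-21.2) = -3.170
f_D = -3.170 / -12.1 = 0.2620

0.262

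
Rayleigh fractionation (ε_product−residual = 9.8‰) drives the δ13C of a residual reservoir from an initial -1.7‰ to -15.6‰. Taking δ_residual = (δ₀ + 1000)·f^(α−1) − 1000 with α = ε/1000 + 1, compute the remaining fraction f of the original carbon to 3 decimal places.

0.239

α − 1 = ε/1000 = 0.0098
(δ_res + 1000)/(δ₀ + 1000) = (-15.6 + 1000)/(-1.7 + 1000) = 984.4/998.3 = 0.986076
f = 0.986076^(1/0.0098) = exp(ln(0.986076)/0.0098) = exp(-0.01402/0.0098)
f = exp(-1.4308) = 0.2391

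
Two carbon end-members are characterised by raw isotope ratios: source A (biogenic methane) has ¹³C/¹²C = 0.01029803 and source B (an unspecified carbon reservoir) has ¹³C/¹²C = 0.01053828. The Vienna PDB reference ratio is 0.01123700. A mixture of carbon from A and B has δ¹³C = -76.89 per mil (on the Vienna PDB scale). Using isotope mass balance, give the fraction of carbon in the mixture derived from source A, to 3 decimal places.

δ_A = (0.01029803/0.01123700 − 1)×1000 = (0.916439 − 1)×1000 = -83.561 per mil
δ_B = (0.01053828/0.01123700 − 1)×1000 = (0.937820 − 1)×1000 = -62.180 per mil
f_A = (δ_mix − δ_B)/(δ_A − δ_B) = (-76.89 − (-62.180))/(-83.561 − (-62.180))
f_A = -14.710 / -21.380 = 0.6880

0.688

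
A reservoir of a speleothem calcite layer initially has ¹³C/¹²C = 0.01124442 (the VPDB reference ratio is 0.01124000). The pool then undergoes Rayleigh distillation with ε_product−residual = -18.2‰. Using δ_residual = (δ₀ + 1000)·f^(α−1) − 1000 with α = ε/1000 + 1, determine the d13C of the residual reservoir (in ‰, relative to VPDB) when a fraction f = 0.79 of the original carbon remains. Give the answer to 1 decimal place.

δ₀ = (0.01124442/0.01124000 − 1)×1000 = (1.000393 − 1)×1000 = 0.393‰
α − 1 = ε/1000 = -0.0182
f^(α−1) = 0.79^(-0.0182) = 1.004299
δ_res = (0.393 + 1000) × 1.004299 − 1000 = 1004.694 − 1000 = 4.69‰

4.7‰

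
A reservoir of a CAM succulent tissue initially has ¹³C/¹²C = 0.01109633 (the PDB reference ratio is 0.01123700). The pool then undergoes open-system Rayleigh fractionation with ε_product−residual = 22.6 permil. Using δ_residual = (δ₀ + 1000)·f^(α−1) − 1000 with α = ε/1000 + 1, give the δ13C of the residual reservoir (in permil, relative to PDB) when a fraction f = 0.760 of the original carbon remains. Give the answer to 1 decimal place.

-18.6 permil

δ₀ = (0.01109633/0.01123700 − 1)×1000 = (0.987482 − 1)×1000 = -12.518 permil
α − 1 = ε/1000 = 0.0226
f^(α−1) = 0.760^(0.0226) = 0.993817
δ_res = (-12.518 + 1000) × 0.993817 − 1000 = 981.376 − 1000 = -18.62 permil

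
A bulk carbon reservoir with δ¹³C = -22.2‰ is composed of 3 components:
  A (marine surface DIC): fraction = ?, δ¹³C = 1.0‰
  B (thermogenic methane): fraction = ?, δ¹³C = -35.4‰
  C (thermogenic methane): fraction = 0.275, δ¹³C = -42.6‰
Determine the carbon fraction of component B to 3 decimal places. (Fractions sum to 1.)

Let f_B and f_A be the unknown fractions; fractions sum to 1 so f_B + f_A = 0.725.
Mass balance: Σ fᵢ·δᵢ = δ_bulk ⇒ f_B·(-35.4) + f_A·(1.0) = -22.2 − (-11.715) = -10.485
Substitute f_A = 0.725 − f_B:
f_B·(-35.4 − 1.0) = -10.485 − 0.725×(1.0) = -11.210
f_B = -11.210 / -36.4 = 0.3080

0.308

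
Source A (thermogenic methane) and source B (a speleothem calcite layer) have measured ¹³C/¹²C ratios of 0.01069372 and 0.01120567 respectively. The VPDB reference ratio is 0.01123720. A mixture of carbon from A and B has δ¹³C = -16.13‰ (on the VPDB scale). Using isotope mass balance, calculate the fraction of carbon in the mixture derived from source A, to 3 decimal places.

0.292

δ_A = (0.01069372/0.01123720 − 1)×1000 = (0.951636 − 1)×1000 = -48.364‰
δ_B = (0.01120567/0.01123720 − 1)×1000 = (0.997194 − 1)×1000 = -2.806‰
f_A = (δ_mix − δ_B)/(δ_A − δ_B) = (-16.13 − (-2.806))/(-48.364 − (-2.806))
f_A = -13.324 / -45.559 = 0.2925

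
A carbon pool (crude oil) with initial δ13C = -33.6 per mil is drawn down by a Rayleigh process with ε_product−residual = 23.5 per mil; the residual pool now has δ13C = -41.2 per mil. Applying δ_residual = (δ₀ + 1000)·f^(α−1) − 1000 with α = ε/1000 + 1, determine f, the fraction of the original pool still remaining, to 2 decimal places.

0.71

α − 1 = ε/1000 = 0.0235
(δ_res + 1000)/(δ₀ + 1000) = (-41.2 + 1000)/(-33.6 + 1000) = 958.8/966.4 = 0.992136
f = 0.992136^(1/0.0235) = exp(ln(0.992136)/0.0235) = exp(-0.00790/0.0235)
f = exp(-0.3360) = 0.7146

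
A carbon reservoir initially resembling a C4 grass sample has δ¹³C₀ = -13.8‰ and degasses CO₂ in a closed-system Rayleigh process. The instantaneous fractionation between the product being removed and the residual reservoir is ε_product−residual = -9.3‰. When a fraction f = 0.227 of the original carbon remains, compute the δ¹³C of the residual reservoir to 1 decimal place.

-0.1‰

Rayleigh residual: δ_res = (δ₀ + 1000)·f^(α−1) − 1000
α = ε/1000 + 1 = 0.99070, so α − 1 = -0.00930
f^(α−1) = 0.227^(-0.00930) = 1.013886
δ_res = (-13.8 + 1000) × 1.013886 − 1000 = 999.894 − 1000 = -0.11‰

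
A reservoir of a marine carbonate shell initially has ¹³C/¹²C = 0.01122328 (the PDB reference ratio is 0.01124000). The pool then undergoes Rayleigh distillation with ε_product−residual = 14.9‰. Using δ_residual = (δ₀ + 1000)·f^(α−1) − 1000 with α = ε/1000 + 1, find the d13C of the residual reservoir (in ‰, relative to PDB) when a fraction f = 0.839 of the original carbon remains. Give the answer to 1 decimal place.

-4.1‰

δ₀ = (0.01122328/0.01124000 − 1)×1000 = (0.998512 − 1)×1000 = -1.488‰
α − 1 = ε/1000 = 0.0149
f^(α−1) = 0.839^(0.0149) = 0.997388
δ_res = (-1.488 + 1000) × 0.997388 − 1000 = 995.904 − 1000 = -4.10‰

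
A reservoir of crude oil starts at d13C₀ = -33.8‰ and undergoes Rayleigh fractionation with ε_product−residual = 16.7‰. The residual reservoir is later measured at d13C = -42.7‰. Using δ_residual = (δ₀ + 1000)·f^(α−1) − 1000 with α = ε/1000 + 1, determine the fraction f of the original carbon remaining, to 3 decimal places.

α − 1 = ε/1000 = 0.0167
(δ_res + 1000)/(δ₀ + 1000) = (-42.7 + 1000)/(-33.8 + 1000) = 957.3/966.2 = 0.990789
f = 0.990789^(1/0.0167) = exp(ln(0.990789)/0.0167) = exp(-0.00925/0.0167)
f = exp(-0.5541) = 0.5746

0.575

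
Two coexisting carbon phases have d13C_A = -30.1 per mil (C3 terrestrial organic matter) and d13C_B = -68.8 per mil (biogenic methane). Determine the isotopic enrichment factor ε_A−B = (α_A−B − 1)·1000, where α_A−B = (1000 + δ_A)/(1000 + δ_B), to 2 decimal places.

α_A−B = (1000 + -30.1) / (1000 + -68.8) = 969.9 / 931.2 = 1.041559
ε_A−B = (1.041559 − 1) × 1000 = 41.559 per mil
(The approximation ε ≈ δ_A − δ_B would give 38.7 per mil.)

41.56 per mil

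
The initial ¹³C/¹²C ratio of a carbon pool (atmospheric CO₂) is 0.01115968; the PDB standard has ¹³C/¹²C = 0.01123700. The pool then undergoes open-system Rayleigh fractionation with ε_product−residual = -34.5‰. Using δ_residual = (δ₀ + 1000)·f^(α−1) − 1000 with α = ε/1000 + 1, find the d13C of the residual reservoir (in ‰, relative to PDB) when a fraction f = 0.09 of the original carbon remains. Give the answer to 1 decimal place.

79.1‰

δ₀ = (0.01115968/0.01123700 − 1)×1000 = (0.993119 − 1)×1000 = -6.881‰
α − 1 = ε/1000 = -0.0345
f^(α−1) = 0.09^(-0.0345) = 1.086622
δ_res = (-6.881 + 1000) × 1.086622 − 1000 = 1079.145 − 1000 = 79.15‰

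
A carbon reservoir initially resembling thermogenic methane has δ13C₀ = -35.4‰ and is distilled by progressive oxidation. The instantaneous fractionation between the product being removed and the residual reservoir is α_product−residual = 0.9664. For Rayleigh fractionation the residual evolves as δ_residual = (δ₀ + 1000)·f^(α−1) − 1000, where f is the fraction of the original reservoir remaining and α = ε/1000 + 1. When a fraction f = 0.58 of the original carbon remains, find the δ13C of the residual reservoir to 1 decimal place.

-17.6‰

Rayleigh residual: δ_res = (δ₀ + 1000)·f^(α−1) − 1000
α − 1 = -0.03360
f^(α−1) = 0.58^(-0.03360) = 1.018471
δ_res = (-35.4 + 1000) × 1.018471 − 1000 = 982.417 − 1000 = -17.58‰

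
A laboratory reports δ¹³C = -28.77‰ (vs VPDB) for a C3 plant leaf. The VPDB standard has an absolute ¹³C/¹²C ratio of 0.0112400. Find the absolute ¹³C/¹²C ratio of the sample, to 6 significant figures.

0.0109166

R_sample = R_standard × (δ¹³C/1000 + 1)
R_sample = 0.0112400 × (-28.77/1000 + 1) = 0.0112400 × 0.971230
R_sample = 0.0109166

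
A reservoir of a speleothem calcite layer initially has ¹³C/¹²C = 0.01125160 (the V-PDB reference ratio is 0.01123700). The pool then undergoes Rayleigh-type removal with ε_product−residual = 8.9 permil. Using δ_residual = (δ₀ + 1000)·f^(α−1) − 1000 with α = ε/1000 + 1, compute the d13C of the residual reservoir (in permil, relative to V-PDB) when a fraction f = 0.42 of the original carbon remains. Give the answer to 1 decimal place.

δ₀ = (0.01125160/0.01123700 − 1)×1000 = (1.001299 − 1)×1000 = 1.299 permil
α − 1 = ε/1000 = 0.0089
f^(α−1) = 0.42^(0.0089) = 0.992309
δ_res = (1.299 + 1000) × 0.992309 − 1000 = 993.598 − 1000 = -6.40 permil

-6.4 permil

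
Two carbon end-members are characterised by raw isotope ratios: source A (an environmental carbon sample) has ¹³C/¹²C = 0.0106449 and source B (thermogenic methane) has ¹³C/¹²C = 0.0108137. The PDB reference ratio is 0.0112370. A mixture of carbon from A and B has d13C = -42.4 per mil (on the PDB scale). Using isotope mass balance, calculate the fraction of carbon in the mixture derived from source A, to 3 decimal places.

0.315

δ_A = (0.0106449/0.0112370 − 1)×1000 = (0.947308 − 1)×1000 = -52.692 per mil
δ_B = (0.0108137/0.0112370 − 1)×1000 = (0.962330 − 1)×1000 = -37.670 per mil
f_A = (δ_mix − δ_B)/(δ_A − δ_B) = (-42.4 − (-37.670))/(-52.692 − (-37.670))
f_A = -4.730 / -15.022 = 0.3149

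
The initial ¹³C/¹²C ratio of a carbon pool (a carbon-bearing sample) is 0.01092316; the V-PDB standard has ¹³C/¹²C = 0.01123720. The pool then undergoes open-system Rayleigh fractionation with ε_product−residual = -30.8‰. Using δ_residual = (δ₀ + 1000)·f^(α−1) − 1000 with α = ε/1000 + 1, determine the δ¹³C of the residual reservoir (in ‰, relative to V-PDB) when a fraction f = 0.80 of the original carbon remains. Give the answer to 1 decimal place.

-21.2‰

δ₀ = (0.01092316/0.01123720 − 1)×1000 = (0.972054 − 1)×1000 = -27.946‰
α − 1 = ε/1000 = -0.0308
f^(α−1) = 0.80^(-0.0308) = 1.006896
δ_res = (-27.946 + 1000) × 1.006896 − 1000 = 978.757 − 1000 = -21.24‰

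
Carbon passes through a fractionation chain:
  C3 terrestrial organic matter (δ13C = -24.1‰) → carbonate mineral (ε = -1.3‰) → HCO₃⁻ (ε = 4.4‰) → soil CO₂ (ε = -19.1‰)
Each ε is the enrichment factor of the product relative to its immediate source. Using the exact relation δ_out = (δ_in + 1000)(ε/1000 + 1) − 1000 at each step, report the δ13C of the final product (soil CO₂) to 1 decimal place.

step 1: δ = (-24.10 + 1000)·(-1.3/1000 + 1) − 1000 = -25.37‰
step 2: δ = (-25.37 + 1000)·(4.4/1000 + 1) − 1000 = -21.08‰
step 3: δ = (-21.08 + 1000)·(-19.1/1000 + 1) − 1000 = -39.78‰

-39.8‰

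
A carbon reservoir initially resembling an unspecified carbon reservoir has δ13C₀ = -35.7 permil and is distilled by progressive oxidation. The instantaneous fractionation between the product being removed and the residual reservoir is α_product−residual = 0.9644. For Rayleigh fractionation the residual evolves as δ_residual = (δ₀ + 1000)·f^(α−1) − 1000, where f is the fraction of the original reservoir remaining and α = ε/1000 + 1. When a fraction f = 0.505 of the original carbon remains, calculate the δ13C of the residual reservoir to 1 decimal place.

Rayleigh residual: δ_res = (δ₀ + 1000)·f^(α−1) − 1000
α − 1 = -0.03560
f^(α−1) = 0.505^(-0.03560) = 1.024620
δ_res = (-35.7 + 1000) × 1.024620 − 1000 = 988.041 − 1000 = -11.96 permil

-12.0 permil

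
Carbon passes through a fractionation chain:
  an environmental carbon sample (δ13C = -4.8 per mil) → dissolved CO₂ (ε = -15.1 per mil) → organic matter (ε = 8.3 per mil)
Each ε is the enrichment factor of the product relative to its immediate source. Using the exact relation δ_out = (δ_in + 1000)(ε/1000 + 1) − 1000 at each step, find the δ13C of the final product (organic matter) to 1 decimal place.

step 1: δ = (-4.80 + 1000)·(-15.1/1000 + 1) − 1000 = -19.83 per mil
step 2: δ = (-19.83 + 1000)·(8.3/1000 + 1) − 1000 = -11.69 per mil

-11.7 per mil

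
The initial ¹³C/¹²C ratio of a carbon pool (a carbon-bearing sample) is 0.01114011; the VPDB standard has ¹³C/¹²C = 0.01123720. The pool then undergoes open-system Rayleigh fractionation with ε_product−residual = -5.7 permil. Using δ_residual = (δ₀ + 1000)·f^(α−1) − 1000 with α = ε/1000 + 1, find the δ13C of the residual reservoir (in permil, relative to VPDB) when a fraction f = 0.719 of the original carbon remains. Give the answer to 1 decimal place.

δ₀ = (0.01114011/0.01123720 − 1)×1000 = (0.991360 − 1)×1000 = -8.640 permil
α − 1 = ε/1000 = -0.0057
f^(α−1) = 0.719^(-0.0057) = 1.001882
δ_res = (-8.640 + 1000) × 1.001882 − 1000 = 993.226 − 1000 = -6.77 permil

-6.8 permil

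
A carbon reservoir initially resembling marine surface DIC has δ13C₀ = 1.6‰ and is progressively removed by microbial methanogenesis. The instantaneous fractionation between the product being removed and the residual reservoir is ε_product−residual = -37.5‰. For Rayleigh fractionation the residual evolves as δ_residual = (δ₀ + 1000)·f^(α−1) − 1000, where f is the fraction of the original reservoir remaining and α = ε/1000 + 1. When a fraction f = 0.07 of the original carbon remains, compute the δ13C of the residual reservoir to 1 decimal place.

Rayleigh residual: δ_res = (δ₀ + 1000)·f^(α−1) − 1000
α = ε/1000 + 1 = 0.96250, so α − 1 = -0.03750
f^(α−1) = 0.07^(-0.03750) = 1.104864
δ_res = (1.6 + 1000) × 1.104864 − 1000 = 1106.632 − 1000 = 106.63‰

106.6‰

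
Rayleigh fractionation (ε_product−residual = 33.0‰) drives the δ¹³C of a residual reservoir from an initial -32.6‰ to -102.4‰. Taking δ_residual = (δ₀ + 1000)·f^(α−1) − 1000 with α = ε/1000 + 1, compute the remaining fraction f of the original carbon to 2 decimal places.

0.10

α − 1 = ε/1000 = 0.0330
(δ_res + 1000)/(δ₀ + 1000) = (-102.4 + 1000)/(-32.6 + 1000) = 897.6/967.4 = 0.927848
f = 0.927848^(1/0.0330) = exp(ln(0.927848)/0.0330) = exp(-0.07489/0.0330)
f = exp(-2.2693) = 0.1034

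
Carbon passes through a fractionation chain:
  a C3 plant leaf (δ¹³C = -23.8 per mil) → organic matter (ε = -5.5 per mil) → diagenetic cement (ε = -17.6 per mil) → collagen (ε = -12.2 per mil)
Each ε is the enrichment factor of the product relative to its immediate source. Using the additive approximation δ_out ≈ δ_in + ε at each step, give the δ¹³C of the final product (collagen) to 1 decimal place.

-59.1 per mil

step 1: δ ≈ -23.8 + (-5.5) = -29.3 per mil
step 2: δ ≈ -29.3 + (-17.6) = -46.9 per mil
step 3: δ ≈ -46.9 + (-12.2) = -59.1 per mil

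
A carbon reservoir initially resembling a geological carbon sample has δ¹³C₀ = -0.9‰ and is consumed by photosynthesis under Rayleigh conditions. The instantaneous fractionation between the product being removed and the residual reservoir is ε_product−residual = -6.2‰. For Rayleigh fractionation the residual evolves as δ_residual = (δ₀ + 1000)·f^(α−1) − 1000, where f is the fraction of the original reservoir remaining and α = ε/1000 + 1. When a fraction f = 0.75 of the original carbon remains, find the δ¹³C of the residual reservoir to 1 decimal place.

Rayleigh residual: δ_res = (δ₀ + 1000)·f^(α−1) − 1000
α = ε/1000 + 1 = 0.99380, so α − 1 = -0.00620
f^(α−1) = 0.75^(-0.00620) = 1.001785
δ_res = (-0.9 + 1000) × 1.001785 − 1000 = 1000.884 − 1000 = 0.88‰

0.9‰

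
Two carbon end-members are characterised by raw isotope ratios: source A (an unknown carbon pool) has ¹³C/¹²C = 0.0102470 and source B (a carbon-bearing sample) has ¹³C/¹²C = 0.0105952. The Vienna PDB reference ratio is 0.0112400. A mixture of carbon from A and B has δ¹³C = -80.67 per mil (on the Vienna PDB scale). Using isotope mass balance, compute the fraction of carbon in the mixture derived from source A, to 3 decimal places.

δ_A = (0.0102470/0.0112400 − 1)×1000 = (0.911655 − 1)×1000 = -88.345 per mil
δ_B = (0.0105952/0.0112400 − 1)×1000 = (0.942633 − 1)×1000 = -57.367 per mil
f_A = (δ_mix − δ_B)/(δ_A − δ_B) = (-80.67 − (-57.367))/(-88.345 − (-57.367))
f_A = -23.303 / -30.979 = 0.7522

0.752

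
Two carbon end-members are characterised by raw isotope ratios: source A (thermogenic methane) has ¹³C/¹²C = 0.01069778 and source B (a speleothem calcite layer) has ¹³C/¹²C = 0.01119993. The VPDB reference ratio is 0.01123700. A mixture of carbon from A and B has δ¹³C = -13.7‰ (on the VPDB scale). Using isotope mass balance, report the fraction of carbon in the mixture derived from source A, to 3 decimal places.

δ_A = (0.01069778/0.01123700 − 1)×1000 = (0.952014 − 1)×1000 = -47.986‰
δ_B = (0.01119993/0.01123700 − 1)×1000 = (0.996701 − 1)×1000 = -3.299‰
f_A = (δ_mix − δ_B)/(δ_A − δ_B) = (-13.7 − (-3.299))/(-47.986 − (-3.299))
f_A = -10.401 / -44.687 = 0.2328

0.233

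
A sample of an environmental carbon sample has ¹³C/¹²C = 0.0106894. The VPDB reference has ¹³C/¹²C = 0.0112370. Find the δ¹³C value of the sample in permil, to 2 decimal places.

-48.73 permil

δ¹³C = (R_sample / R_standard − 1) × 1000
R_sample / R_standard = 0.0106894 / 0.0112370 = 0.951268
δ¹³C = (0.951268 − 1) × 1000 = -48.732 permil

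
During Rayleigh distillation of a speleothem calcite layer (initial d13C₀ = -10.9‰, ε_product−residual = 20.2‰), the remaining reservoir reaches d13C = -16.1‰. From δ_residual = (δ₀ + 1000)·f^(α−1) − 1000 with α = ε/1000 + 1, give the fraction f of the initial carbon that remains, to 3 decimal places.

α − 1 = ε/1000 = 0.0202
(δ_res + 1000)/(δ₀ + 1000) = (-16.1 + 1000)/(-10.9 + 1000) = 983.9/989.1 = 0.994743
f = 0.994743^(1/0.0202) = exp(ln(0.994743)/0.0202) = exp(-0.00527/0.0202)
f = exp(-0.2609) = 0.7703

0.770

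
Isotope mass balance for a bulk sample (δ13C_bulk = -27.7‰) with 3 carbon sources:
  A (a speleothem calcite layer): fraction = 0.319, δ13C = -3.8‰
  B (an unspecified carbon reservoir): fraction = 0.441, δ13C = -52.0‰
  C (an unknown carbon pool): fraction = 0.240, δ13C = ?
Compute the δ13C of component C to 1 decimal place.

-14.8‰

Isotope mass balance: δ_bulk = Σ fᵢ·δᵢ.
-27.7 = 0.319×(-3.8) + 0.441×(-52.0) + 0.240×δ_C
0.240·δ_C = -27.7 − (-24.144) = -3.556
δ_C = -3.556 / 0.240 = -14.82‰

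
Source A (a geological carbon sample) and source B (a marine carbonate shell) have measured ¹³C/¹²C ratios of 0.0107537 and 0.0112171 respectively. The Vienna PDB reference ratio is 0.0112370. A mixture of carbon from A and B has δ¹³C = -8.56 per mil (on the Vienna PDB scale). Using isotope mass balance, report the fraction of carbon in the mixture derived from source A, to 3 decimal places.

0.165

δ_A = (0.0107537/0.0112370 − 1)×1000 = (0.956990 − 1)×1000 = -43.010 per mil
δ_B = (0.0112171/0.0112370 − 1)×1000 = (0.998229 − 1)×1000 = -1.771 per mil
f_A = (δ_mix − δ_B)/(δ_A − δ_B) = (-8.56 − (-1.771))/(-43.010 − (-1.771))
f_A = -6.789 / -41.239 = 0.1646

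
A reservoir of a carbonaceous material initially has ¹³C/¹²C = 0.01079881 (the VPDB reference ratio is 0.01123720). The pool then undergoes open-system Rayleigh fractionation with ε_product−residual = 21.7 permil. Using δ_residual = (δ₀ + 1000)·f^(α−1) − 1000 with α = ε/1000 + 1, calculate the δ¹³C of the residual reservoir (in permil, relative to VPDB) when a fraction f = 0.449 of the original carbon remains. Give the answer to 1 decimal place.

-55.6 permil

δ₀ = (0.01079881/0.01123720 − 1)×1000 = (0.960988 − 1)×1000 = -39.012 permil
α − 1 = ε/1000 = 0.0217
f^(α−1) = 0.449^(0.0217) = 0.982774
δ_res = (-39.012 + 1000) × 0.982774 − 1000 = 944.434 − 1000 = -55.57 permil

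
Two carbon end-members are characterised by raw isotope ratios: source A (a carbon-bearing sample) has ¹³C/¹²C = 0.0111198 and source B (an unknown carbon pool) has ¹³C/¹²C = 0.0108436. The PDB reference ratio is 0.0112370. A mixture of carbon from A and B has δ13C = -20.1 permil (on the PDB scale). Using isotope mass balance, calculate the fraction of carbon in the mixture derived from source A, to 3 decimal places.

0.607

δ_A = (0.0111198/0.0112370 − 1)×1000 = (0.989570 − 1)×1000 = -10.430 permil
δ_B = (0.0108436/0.0112370 − 1)×1000 = (0.964991 − 1)×1000 = -35.009 permil
f_A = (δ_mix − δ_B)/(δ_A − δ_B) = (-20.1 − (-35.009))/(-10.430 − (-35.009))
f_A = 14.909 / 24.580 = 0.6066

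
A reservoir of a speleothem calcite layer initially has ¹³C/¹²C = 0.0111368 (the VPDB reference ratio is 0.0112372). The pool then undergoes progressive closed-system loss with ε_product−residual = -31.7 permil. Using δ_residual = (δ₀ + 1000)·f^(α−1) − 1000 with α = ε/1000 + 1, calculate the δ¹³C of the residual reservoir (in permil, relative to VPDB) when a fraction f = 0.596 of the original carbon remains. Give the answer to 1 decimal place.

δ₀ = (0.0111368/0.0112372 − 1)×1000 = (0.991065 − 1)×1000 = -8.935 permil
α − 1 = ε/1000 = -0.0317
f^(α−1) = 0.596^(-0.0317) = 1.016541
δ_res = (-8.935 + 1000) × 1.016541 − 1000 = 1007.458 − 1000 = 7.46 permil

7.5 permil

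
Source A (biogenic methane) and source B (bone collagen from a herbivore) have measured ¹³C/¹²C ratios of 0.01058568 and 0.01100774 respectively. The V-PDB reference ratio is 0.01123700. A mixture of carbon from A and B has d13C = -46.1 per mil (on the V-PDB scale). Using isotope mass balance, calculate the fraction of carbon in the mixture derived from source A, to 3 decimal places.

δ_A = (0.01058568/0.01123700 − 1)×1000 = (0.942038 − 1)×1000 = -57.962 per mil
δ_B = (0.01100774/0.01123700 − 1)×1000 = (0.979598 − 1)×1000 = -20.402 per mil
f_A = (δ_mix − δ_B)/(δ_A − δ_B) = (-46.1 − (-20.402))/(-57.962 − (-20.402))
f_A = -25.698 / -37.560 = 0.6842

0.684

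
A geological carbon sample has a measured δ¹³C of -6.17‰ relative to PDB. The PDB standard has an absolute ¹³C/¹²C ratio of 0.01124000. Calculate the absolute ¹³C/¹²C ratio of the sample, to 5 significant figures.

R_sample = R_standard × (δ¹³C/1000 + 1)
R_sample = 0.01124000 × (-6.17/1000 + 1) = 0.01124000 × 0.993830
R_sample = 0.0111706

0.011171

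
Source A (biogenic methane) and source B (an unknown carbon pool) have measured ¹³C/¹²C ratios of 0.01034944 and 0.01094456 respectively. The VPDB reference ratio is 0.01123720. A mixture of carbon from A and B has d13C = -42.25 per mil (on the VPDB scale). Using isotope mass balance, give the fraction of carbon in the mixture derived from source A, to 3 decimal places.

δ_A = (0.01034944/0.01123720 − 1)×1000 = (0.920998 − 1)×1000 = -79.002 per mil
δ_B = (0.01094456/0.01123720 − 1)×1000 = (0.973958 − 1)×1000 = -26.042 per mil
f_A = (δ_mix − δ_B)/(δ_A − δ_B) = (-42.25 − (-26.042))/(-79.002 − (-26.042))
f_A = -16.208 / -52.960 = 0.3060

0.306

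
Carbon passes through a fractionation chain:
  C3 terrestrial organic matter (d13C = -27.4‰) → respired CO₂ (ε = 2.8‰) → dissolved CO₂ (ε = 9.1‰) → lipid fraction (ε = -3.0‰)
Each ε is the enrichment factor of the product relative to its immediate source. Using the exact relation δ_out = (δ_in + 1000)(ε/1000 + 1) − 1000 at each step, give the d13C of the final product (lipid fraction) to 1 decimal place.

step 1: δ = (-27.40 + 1000)·(2.8/1000 + 1) − 1000 = -24.68‰
step 2: δ = (-24.68 + 1000)·(9.1/1000 + 1) − 1000 = -15.80‰
step 3: δ = (-15.80 + 1000)·(-3.0/1000 + 1) − 1000 = -18.75‰

-18.8‰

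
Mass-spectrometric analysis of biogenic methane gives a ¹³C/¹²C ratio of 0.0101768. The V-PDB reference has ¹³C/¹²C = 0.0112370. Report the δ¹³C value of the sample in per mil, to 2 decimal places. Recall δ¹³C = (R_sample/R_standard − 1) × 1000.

-94.35 per mil

δ¹³C = (R_sample / R_standard − 1) × 1000
R_sample / R_standard = 0.0101768 / 0.0112370 = 0.905651
δ¹³C = (0.905651 − 1) × 1000 = -94.349 per mil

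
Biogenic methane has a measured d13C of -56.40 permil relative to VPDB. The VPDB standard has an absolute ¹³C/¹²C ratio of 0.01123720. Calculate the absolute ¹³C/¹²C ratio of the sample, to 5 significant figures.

R_sample = R_standard × (d13C/1000 + 1)
R_sample = 0.01123720 × (-56.40/1000 + 1) = 0.01123720 × 0.943600
R_sample = 0.0106034

0.010603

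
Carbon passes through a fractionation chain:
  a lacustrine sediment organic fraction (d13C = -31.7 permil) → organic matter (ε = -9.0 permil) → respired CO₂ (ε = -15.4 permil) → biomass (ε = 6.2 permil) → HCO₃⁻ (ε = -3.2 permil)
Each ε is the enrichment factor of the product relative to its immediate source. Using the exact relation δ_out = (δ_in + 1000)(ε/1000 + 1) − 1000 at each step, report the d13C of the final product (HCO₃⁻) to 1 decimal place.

-52.4 permil

step 1: δ = (-31.70 + 1000)·(-9.0/1000 + 1) − 1000 = -40.41 permil
step 2: δ = (-40.41 + 1000)·(-15.4/1000 + 1) − 1000 = -55.19 permil
step 3: δ = (-55.19 + 1000)·(6.2/1000 + 1) − 1000 = -49.33 permil
step 4: δ = (-49.33 + 1000)·(-3.2/1000 + 1) − 1000 = -52.38 permil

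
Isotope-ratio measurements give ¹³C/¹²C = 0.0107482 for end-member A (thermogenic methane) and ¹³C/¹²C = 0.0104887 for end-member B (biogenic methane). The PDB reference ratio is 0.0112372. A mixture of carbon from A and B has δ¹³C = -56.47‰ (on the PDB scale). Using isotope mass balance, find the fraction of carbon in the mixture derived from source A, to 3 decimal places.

0.439

δ_A = (0.0107482/0.0112372 − 1)×1000 = (0.956484 − 1)×1000 = -43.516‰
δ_B = (0.0104887/0.0112372 − 1)×1000 = (0.933391 − 1)×1000 = -66.609‰
f_A = (δ_mix − δ_B)/(δ_A − δ_B) = (-56.47 − (-66.609))/(-43.516 − (-66.609))
f_A = 10.139 / 23.093 = 0.4391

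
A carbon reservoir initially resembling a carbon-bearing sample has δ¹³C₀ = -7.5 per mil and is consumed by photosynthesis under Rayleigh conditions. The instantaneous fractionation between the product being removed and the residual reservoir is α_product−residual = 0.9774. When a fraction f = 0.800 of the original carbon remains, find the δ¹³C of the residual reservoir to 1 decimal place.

-2.5 per mil

Rayleigh residual: δ_res = (δ₀ + 1000)·f^(α−1) − 1000
α − 1 = -0.02260
f^(α−1) = 0.800^(-0.02260) = 1.005056
δ_res = (-7.5 + 1000) × 1.005056 − 1000 = 997.518 − 1000 = -2.48 per mil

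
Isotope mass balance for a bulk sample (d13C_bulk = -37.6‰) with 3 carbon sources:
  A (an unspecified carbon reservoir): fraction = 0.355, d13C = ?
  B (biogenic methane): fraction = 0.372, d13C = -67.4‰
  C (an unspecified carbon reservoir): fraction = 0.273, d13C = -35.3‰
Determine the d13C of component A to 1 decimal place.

Isotope mass balance: δ_bulk = Σ fᵢ·δᵢ.
-37.6 = 0.355×δ_A + 0.372×(-67.4) + 0.273×(-35.3)
0.355·δ_A = -37.6 − (-34.710) = -2.890
δ_A = -2.890 / 0.355 = -8.14‰

-8.1‰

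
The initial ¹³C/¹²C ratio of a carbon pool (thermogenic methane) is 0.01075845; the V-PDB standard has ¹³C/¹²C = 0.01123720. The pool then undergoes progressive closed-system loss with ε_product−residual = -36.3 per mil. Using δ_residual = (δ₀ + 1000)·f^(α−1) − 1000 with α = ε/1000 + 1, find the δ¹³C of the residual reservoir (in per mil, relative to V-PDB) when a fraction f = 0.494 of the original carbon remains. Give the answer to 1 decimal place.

δ₀ = (0.01075845/0.01123720 − 1)×1000 = (0.957396 − 1)×1000 = -42.604 per mil
α − 1 = ε/1000 = -0.0363
f^(α−1) = 0.494^(-0.0363) = 1.025930
δ_res = (-42.604 + 1000) × 1.025930 − 1000 = 982.221 − 1000 = -17.78 per mil

-17.8 per mil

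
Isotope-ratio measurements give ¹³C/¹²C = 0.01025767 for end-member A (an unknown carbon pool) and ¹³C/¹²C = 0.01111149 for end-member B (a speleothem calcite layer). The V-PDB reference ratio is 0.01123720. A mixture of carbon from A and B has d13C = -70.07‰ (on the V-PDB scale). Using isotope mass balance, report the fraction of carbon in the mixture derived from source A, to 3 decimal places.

δ_A = (0.01025767/0.01123720 − 1)×1000 = (0.912831 − 1)×1000 = -87.169‰
δ_B = (0.01111149/0.01123720 − 1)×1000 = (0.988813 − 1)×1000 = -11.187‰
f_A = (δ_mix − δ_B)/(δ_A − δ_B) = (-70.07 − (-11.187))/(-87.169 − (-11.187))
f_A = -58.883 / -75.982 = 0.7750

0.775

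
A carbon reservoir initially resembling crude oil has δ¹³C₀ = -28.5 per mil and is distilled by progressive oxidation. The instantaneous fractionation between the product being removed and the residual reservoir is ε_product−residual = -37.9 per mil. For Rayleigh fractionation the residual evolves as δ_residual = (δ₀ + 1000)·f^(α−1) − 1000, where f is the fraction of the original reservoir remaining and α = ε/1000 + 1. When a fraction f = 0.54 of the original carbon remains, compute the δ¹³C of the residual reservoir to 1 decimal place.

-5.5 per mil

Rayleigh residual: δ_res = (δ₀ + 1000)·f^(α−1) − 1000
α = ε/1000 + 1 = 0.96210, so α − 1 = -0.03790
f^(α−1) = 0.54^(-0.03790) = 1.023628
δ_res = (-28.5 + 1000) × 1.023628 − 1000 = 994.455 − 1000 = -5.55 per mil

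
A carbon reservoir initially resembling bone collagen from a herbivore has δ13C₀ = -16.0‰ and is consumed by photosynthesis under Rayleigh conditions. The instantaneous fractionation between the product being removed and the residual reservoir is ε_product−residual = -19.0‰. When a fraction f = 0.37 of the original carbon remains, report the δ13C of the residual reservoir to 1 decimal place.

Rayleigh residual: δ_res = (δ₀ + 1000)·f^(α−1) − 1000
α = ε/1000 + 1 = 0.98100, so α − 1 = -0.01900
f^(α−1) = 0.37^(-0.01900) = 1.019070
δ_res = (-16.0 + 1000) × 1.019070 − 1000 = 1002.765 − 1000 = 2.77‰

2.8‰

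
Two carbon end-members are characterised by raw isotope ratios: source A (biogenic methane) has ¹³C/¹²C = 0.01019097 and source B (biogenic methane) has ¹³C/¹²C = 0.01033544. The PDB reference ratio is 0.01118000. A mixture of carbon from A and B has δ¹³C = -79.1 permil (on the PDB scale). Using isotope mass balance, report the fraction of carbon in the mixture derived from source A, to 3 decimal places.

0.275

δ_A = (0.01019097/0.01118000 − 1)×1000 = (0.911536 − 1)×1000 = -88.464 permil
δ_B = (0.01033544/0.01118000 − 1)×1000 = (0.924458 − 1)×1000 = -75.542 permil
f_A = (δ_mix − δ_B)/(δ_A − δ_B) = (-79.1 − (-75.542))/(-88.464 − (-75.542))
f_A = -3.558 / -12.922 = 0.2753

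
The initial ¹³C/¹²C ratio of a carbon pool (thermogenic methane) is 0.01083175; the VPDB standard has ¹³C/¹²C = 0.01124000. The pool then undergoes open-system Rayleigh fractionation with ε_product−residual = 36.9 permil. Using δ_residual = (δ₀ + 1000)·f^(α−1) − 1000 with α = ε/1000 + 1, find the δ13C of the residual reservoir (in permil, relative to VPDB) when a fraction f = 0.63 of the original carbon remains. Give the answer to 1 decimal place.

δ₀ = (0.01083175/0.01124000 − 1)×1000 = (0.963679 − 1)×1000 = -36.321 permil
α − 1 = ε/1000 = 0.0369
f^(α−1) = 0.63^(0.0369) = 0.983095
δ_res = (-36.321 + 1000) × 0.983095 − 1000 = 947.388 − 1000 = -52.61 permil

-52.6 permil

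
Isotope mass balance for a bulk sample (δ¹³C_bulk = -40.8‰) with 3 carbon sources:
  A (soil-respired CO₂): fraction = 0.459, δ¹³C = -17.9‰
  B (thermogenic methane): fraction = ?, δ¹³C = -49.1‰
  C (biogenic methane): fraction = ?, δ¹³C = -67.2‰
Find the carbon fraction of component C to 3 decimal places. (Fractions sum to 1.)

Let f_C and f_B be the unknown fractions; fractions sum to 1 so f_C + f_B = 0.541.
Mass balance: Σ fᵢ·δᵢ = δ_bulk ⇒ f_C·(-67.2) + f_B·(-49.1) = -40.8 − (-8.216) = -32.584
Substitute f_B = 0.541 − f_C:
f_C·(-67.2 − -49.1) = -32.584 − 0.541×(-49.1) = -6.021
f_C = -6.021 / -18.1 = 0.3326

0.333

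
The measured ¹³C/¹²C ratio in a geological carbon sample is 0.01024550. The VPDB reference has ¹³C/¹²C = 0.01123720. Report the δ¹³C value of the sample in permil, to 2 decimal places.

δ¹³C = (R_sample / R_standard − 1) × 1000
R_sample / R_standard = 0.01024550 / 0.01123720 = 0.911748
δ¹³C = (0.911748 − 1) × 1000 = -88.252 permil

-88.25 permil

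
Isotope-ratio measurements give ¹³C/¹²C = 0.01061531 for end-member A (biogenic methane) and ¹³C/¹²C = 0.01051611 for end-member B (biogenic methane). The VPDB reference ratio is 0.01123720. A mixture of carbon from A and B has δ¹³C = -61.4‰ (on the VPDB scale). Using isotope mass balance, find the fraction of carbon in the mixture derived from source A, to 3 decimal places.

0.314

δ_A = (0.01061531/0.01123720 − 1)×1000 = (0.944658 − 1)×1000 = -55.342‰
δ_B = (0.01051611/0.01123720 − 1)×1000 = (0.935830 − 1)×1000 = -64.170‰
f_A = (δ_mix − δ_B)/(δ_A − δ_B) = (-61.4 − (-64.170))/(-55.342 − (-64.170))
f_A = 2.770 / 8.828 = 0.3138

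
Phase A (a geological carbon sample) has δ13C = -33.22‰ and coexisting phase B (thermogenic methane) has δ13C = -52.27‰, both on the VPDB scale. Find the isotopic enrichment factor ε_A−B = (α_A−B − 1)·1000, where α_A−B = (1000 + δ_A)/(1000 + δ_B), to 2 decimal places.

α_A−B = (1000 + -33.22) / (1000 + -52.27) = 966.78 / 947.73 = 1.020101
ε_A−B = (1.020101 − 1) × 1000 = 20.101‰
(The approximation ε ≈ δ_A − δ_B would give 19.05‰.)

20.10‰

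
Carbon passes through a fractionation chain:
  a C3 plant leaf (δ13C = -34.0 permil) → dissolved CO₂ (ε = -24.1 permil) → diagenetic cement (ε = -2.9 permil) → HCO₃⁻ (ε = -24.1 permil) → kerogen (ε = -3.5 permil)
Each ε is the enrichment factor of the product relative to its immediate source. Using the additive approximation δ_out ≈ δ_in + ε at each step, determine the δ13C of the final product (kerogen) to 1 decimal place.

-88.6 permil

step 1: δ ≈ -34.0 + (-24.1) = -58.1 permil
step 2: δ ≈ -58.1 + (-2.9) = -61.0 permil
step 3: δ ≈ -61.0 + (-24.1) = -85.1 permil
step 4: δ ≈ -85.1 + (-3.5) = -88.6 permil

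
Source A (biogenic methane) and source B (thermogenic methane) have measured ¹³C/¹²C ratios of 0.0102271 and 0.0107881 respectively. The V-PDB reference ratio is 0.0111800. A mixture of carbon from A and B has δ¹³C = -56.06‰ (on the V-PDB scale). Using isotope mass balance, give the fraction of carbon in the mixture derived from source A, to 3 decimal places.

0.419

δ_A = (0.0102271/0.0111800 − 1)×1000 = (0.914767 − 1)×1000 = -85.233‰
δ_B = (0.0107881/0.0111800 − 1)×1000 = (0.964946 − 1)×1000 = -35.054‰
f_A = (δ_mix − δ_B)/(δ_A − δ_B) = (-56.06 − (-35.054))/(-85.233 − (-35.054))
f_A = -21.006 / -50.179 = 0.4186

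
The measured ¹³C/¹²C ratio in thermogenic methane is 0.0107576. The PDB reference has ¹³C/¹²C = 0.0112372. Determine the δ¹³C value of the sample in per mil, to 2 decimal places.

-42.68 per mil

δ¹³C = (R_sample / R_standard − 1) × 1000
R_sample / R_standard = 0.0107576 / 0.0112372 = 0.957320
δ¹³C = (0.957320 − 1) × 1000 = -42.680 per mil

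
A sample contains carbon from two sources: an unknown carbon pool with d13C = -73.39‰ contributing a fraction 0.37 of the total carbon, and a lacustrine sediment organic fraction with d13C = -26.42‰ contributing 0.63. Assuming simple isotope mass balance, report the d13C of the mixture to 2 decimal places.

-43.80‰

δ_mix = f_A·δ_A + f_B·δ_B
δ_mix = 0.37 × (-73.39) + 0.63 × (-26.42)
δ_mix = -27.154 + -16.645 = -43.799‰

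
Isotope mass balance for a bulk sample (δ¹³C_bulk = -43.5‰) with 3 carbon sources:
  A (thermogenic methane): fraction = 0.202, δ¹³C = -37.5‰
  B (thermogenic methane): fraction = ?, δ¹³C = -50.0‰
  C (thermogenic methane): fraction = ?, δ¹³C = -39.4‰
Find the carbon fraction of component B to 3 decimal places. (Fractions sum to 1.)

0.423

Let f_B and f_C be the unknown fractions; fractions sum to 1 so f_B + f_C = 0.798.
Mass balance: Σ fᵢ·δᵢ = δ_bulk ⇒ f_B·(-50.0) + f_C·(-39.4) = -43.5 − (-7.575) = -35.925
Substitute f_C = 0.798 − f_B:
f_B·(-50.0 − -39.4) = -35.925 − 0.798×(-39.4) = -4.484
f_B = -4.484 / -10.6 = 0.4230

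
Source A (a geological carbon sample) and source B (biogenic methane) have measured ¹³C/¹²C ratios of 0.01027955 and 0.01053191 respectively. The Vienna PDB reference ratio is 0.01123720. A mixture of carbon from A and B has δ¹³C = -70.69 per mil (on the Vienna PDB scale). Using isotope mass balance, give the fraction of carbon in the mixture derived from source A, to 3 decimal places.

0.353

δ_A = (0.01027955/0.01123720 − 1)×1000 = (0.914779 − 1)×1000 = -85.221 per mil
δ_B = (0.01053191/0.01123720 − 1)×1000 = (0.937236 − 1)×1000 = -62.764 per mil
f_A = (δ_mix − δ_B)/(δ_A − δ_B) = (-70.69 − (-62.764))/(-85.221 − (-62.764))
f_A = -7.926 / -22.458 = 0.3529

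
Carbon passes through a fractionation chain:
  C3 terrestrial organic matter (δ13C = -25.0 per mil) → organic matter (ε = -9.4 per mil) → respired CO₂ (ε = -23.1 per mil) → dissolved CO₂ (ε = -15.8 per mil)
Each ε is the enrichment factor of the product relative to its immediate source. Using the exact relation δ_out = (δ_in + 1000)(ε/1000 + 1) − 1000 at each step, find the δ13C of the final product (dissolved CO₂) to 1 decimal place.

step 1: δ = (-25.00 + 1000)·(-9.4/1000 + 1) − 1000 = -34.16 per mil
step 2: δ = (-34.16 + 1000)·(-23.1/1000 + 1) − 1000 = -56.48 per mil
step 3: δ = (-56.48 + 1000)·(-15.8/1000 + 1) − 1000 = -71.38 per mil

-71.4 per mil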